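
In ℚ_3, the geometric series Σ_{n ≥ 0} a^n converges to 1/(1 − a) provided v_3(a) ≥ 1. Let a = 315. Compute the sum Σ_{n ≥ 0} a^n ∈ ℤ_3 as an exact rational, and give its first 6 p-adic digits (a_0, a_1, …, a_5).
Σ a^n = 1/(1 − a) = -1/314;  first 6 digits = (1, 0, 2, 2, 1, 1)

v_3(a) = 2 ≥ 1, so the series converges in ℤ_3 to 1/(1 − a) = 1/(1 − 315) = -1/314. Expand this rational in ℤ_3: compute digits iteratively via d_i = x_i mod 3, x_{i+1} = (x_i − d_i)/3. The first 6 digits are (1, 0, 2, 2, 1, 1).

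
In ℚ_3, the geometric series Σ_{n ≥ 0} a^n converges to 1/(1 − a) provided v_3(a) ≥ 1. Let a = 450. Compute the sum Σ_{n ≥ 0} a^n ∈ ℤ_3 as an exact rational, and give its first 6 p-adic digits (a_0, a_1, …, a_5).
Σ a^n = 1/(1 − a) = -1/449;  first 6 digits = (1, 0, 2, 1, 0, 1)

v_3(a) = 2 ≥ 1, so the series converges in ℤ_3 to 1/(1 − a) = 1/(1 − 450) = -1/449. Expand this rational in ℤ_3: compute digits iteratively via d_i = x_i mod 3, x_{i+1} = (x_i − d_i)/3. The first 6 digits are (1, 0, 2, 1, 0, 1).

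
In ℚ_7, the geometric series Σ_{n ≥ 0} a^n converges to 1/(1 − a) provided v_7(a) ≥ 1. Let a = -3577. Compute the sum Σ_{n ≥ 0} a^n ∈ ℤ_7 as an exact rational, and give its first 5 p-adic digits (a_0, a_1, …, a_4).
Σ a^n = 1/(1 − a) = 1/3578;  first 5 digits = (1, 0, 4, 3, 0)

v_7(a) = 2 ≥ 1, so the series converges in ℤ_7 to 1/(1 − a) = 1/(1 − (-3577)) = 1/3578. Expand this rational in ℤ_7: compute digits iteratively via d_i = x_i mod 7, x_{i+1} = (x_i − d_i)/7. The first 5 digits are (1, 0, 4, 3, 0).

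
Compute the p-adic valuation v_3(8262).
v_3(8262) = 5

v_3(n) is the largest exponent k such that 3^k divides n. Factor out: 8262 = 3^5 · 34. (Sign doesn't affect v_p.) So v_3(8262) = 5.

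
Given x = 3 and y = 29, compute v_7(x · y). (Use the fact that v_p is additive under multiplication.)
v_7(87) = 0

v_p(x) = 0 (factor: 3 = 7^0 · 3); v_p(y) = 0 (factor: 29 = 7^0 · 29). Additivity: v_p(xy) = v_p(x) + v_p(y) = 0 + 0 = 0. (Direct check: xy = 87 = 7^0 · (87).)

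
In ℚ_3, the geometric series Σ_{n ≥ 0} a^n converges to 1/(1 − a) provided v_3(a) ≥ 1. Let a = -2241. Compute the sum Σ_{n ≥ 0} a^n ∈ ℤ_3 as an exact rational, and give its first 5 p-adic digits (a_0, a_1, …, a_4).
Σ a^n = 1/(1 − a) = 1/2242;  first 5 digits = (1, 0, 0, 1, 2)

v_3(a) = 3 ≥ 1, so the series converges in ℤ_3 to 1/(1 − a) = 1/(1 − (-2241)) = 1/2242. Expand this rational in ℤ_3: compute digits iteratively via d_i = x_i mod 3, x_{i+1} = (x_i − d_i)/3. The first 5 digits are (1, 0, 0, 1, 2).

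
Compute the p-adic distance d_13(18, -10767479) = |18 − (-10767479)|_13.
d_13(18, -10767479) = 1/371293

Step 1 — x − y = 18 − (-10767479) = 10767497. Step 2 — v_13(10767497) = 5 (factor: 10767497 = (13^5 · 29); the sign does not affect v_p). Step 3 — |x − y|_13 = 13^{-5} = 1/371293.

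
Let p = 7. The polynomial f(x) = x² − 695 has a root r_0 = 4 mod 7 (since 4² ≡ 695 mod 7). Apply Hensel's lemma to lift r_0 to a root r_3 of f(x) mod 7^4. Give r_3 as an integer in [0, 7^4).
r_3 = 683 (mod 2401)

Hensel's recurrence: r_{i+1} = r_i − f(r_i)·(f′(r_i))^{-1} mod 7^{i+2}, with f′(x) = 2x. Iterate:
  r_0 = 4 (mod 7)
  r_1 = 46 (mod 49)
  r_2 = 340 (mod 343)
  r_3 = 683 (mod 2401)
Final: r_3 = 683, and one checks f(r_3) ≡ 0 mod 7^4.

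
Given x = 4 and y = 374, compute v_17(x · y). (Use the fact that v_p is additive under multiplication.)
v_17(1496) = 1

v_p(x) = 0 (factor: 4 = 17^0 · 4); v_p(y) = 1 (factor: 374 = 17^1 · 22). Additivity: v_p(xy) = v_p(x) + v_p(y) = 0 + 1 = 1. (Direct check: xy = 1496 = 17^1 · (88).)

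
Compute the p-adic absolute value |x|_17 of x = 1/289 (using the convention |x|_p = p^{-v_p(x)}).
|1/289|_17 = 289

Step 1 — compute v_17(x) by factoring powers of 17 out of the numerator and denominator: v_17(1/289) = -2. Step 2 — apply |x|_p = p^{-v_p(x)} = 17^{2} = 289.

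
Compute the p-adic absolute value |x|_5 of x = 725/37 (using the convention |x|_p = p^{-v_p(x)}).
|725/37|_5 = 1/25

Step 1 — compute v_5(x) by factoring powers of 5 out of the numerator and denominator: v_5(725/37) = 2. Step 2 — apply |x|_p = p^{-v_p(x)} = 5^{-2} = 1/25.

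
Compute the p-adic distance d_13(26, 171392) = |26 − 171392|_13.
d_13(26, 171392) = 1/28561

Step 1 — x − y = 26 − 171392 = -171366. Step 2 — v_13(-171366) = 4 (factor: -171366 = −(13^4 · 6); the sign does not affect v_p). Step 3 — |x − y|_13 = 13^{-4} = 1/28561.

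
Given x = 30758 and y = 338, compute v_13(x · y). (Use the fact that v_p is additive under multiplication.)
v_13(10396204) = 5

v_p(x) = 3 (factor: 30758 = 13^3 · 14); v_p(y) = 2 (factor: 338 = 13^2 · 2). Additivity: v_p(xy) = v_p(x) + v_p(y) = 3 + 2 = 5. (Direct check: xy = 10396204 = 13^5 · (28).)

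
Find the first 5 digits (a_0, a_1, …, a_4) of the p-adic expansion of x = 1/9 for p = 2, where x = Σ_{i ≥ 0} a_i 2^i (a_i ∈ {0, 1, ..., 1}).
(a_0, …, a_4) = (1, 0, 0, 1, 1)

v_2(1/9) = 0 (numerator and denominator both coprime to 2), so x ∈ ℤ_2^×. Compute digits iteratively via a_i = x_i mod 2, x_{i+1} = (x_i − a_i)/2, with x_0 = x:
  x_0 = 1/9;  a_0 = 1;  x_1 = (x_0 − 1)/2 = -4/9
  x_1 = -4/9;  a_1 = 0;  x_2 = (x_1 − 0)/2 = -2/9
  x_2 = -2/9;  a_2 = 0;  x_3 = (x_2 − 0)/2 = -1/9
  x_3 = -1/9;  a_3 = 1;  x_4 = (x_3 − 1)/2 = -5/9
  x_4 = -5/9;  a_4 = 1;  x_5 = (x_4 − 1)/2 = -7/9
Digits: (1, 0, 0, 1, 1).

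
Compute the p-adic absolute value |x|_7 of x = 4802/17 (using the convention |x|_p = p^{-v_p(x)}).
|4802/17|_7 = 1/2401

Step 1 — compute v_7(x) by factoring powers of 7 out of the numerator and denominator: v_7(4802/17) = 4. Step 2 — apply |x|_p = p^{-v_p(x)} = 7^{-4} = 1/2401.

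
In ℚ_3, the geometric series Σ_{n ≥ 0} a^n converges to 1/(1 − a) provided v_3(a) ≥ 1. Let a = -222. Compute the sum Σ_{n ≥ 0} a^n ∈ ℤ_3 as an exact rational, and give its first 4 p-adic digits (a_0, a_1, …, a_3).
Σ a^n = 1/(1 − a) = 1/223;  first 4 digits = (1, 1, 0, 0)

v_3(a) = 1 ≥ 1, so the series converges in ℤ_3 to 1/(1 − a) = 1/(1 − (-222)) = 1/223. Expand this rational in ℤ_3: compute digits iteratively via d_i = x_i mod 3, x_{i+1} = (x_i − d_i)/3. The first 4 digits are (1, 1, 0, 0).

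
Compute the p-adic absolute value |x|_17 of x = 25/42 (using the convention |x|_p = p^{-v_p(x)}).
|25/42|_17 = 1

Step 1 — compute v_17(x) by factoring powers of 17 out of the numerator and denominator: v_17(25/42) = 0. Step 2 — apply |x|_p = p^{-v_p(x)} = 17^{0} = 1.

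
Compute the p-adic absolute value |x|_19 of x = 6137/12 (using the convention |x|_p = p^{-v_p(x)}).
|6137/12|_19 = 1/361

Step 1 — compute v_19(x) by factoring powers of 19 out of the numerator and denominator: v_19(6137/12) = 2. Step 2 — apply |x|_p = p^{-v_p(x)} = 19^{-2} = 1/361.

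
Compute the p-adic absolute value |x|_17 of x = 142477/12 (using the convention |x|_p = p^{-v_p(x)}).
|142477/12|_17 = 1/4913

Step 1 — compute v_17(x) by factoring powers of 17 out of the numerator and denominator: v_17(142477/12) = 3. Step 2 — apply |x|_p = p^{-v_p(x)} = 17^{-3} = 1/4913.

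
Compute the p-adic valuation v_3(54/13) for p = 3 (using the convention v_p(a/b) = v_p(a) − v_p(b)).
v_3(54/13) = 3

Factor powers of 3 from the numerator and denominator of the reduced fraction: 54 = 3^3 · 2 and 13 = 3^0 · 13. Apply v_p(a/b) = v_p(a) − v_p(b): v_3(54/13) = 3 − 0 = 3.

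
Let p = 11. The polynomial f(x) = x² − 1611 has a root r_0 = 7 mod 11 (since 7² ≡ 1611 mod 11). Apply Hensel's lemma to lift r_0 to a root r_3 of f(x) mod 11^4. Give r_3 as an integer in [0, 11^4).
r_3 = 10248 (mod 14641)

Hensel's recurrence: r_{i+1} = r_i − f(r_i)·(f′(r_i))^{-1} mod 11^{i+2}, with f′(x) = 2x. Iterate:
  r_0 = 7 (mod 11)
  r_1 = 84 (mod 121)
  r_2 = 931 (mod 1331)
  r_3 = 10248 (mod 14641)
Final: r_3 = 10248, and one checks f(r_3) ≡ 0 mod 11^4.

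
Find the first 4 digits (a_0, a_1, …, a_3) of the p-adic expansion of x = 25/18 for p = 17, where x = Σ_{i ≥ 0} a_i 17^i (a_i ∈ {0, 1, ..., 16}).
(a_0, …, a_3) = (8, 10, 6, 10)

v_17(25/18) = 0 (numerator and denominator both coprime to 17), so x ∈ ℤ_17^×. Compute digits iteratively via a_i = x_i mod 17, x_{i+1} = (x_i − a_i)/17, with x_0 = x:
  x_0 = 25/18;  a_0 = 8;  x_1 = (x_0 − 8)/17 = -7/18
  x_1 = -7/18;  a_1 = 10;  x_2 = (x_1 − 10)/17 = -11/18
  x_2 = -11/18;  a_2 = 6;  x_3 = (x_2 − 6)/17 = -7/18
  x_3 = -7/18;  a_3 = 10;  x_4 = (x_3 − 10)/17 = -11/18
Digits: (8, 10, 6, 10).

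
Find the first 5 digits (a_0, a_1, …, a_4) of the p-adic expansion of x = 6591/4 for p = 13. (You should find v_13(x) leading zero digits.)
(a_0, …, a_4) = (0, 0, 0, 4, 3)

v_13(6591/4) = 3, so a_0 = ... = a_2 = 0. Factor out: x = 13^3 · u with u = 3/4 a unit in ℤ_13. Expand u iteratively via a_{v+i} = u_i mod 13, u_{i+1} = (u_i − a_{v+i})/13:
  u_0 = 3/4;  a_3 = 4;  u_1 = (u_0 − 4)/13 = -1/4
  u_1 = -1/4;  a_4 = 3;  u_2 = (u_1 − 3)/13 = -1/4
Digits: (0, 0, 0, 4, 3).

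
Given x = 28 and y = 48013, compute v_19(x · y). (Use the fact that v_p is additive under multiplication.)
v_19(1344364) = 3

v_p(x) = 0 (factor: 28 = 19^0 · 28); v_p(y) = 3 (factor: 48013 = 19^3 · 7). Additivity: v_p(xy) = v_p(x) + v_p(y) = 0 + 3 = 3. (Direct check: xy = 1344364 = 19^3 · (196).)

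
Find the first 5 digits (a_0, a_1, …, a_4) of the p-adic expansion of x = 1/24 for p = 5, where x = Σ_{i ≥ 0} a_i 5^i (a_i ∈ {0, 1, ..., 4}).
(a_0, …, a_4) = (4, 4, 3, 4, 3)

v_5(1/24) = 0 (numerator and denominator both coprime to 5), so x ∈ ℤ_5^×. Compute digits iteratively via a_i = x_i mod 5, x_{i+1} = (x_i − a_i)/5, with x_0 = x:
  x_0 = 1/24;  a_0 = 4;  x_1 = (x_0 − 4)/5 = -19/24
  x_1 = -19/24;  a_1 = 4;  x_2 = (x_1 − 4)/5 = -23/24
  x_2 = -23/24;  a_2 = 3;  x_3 = (x_2 − 3)/5 = -19/24
  x_3 = -19/24;  a_3 = 4;  x_4 = (x_3 − 4)/5 = -23/24
  x_4 = -23/24;  a_4 = 3;  x_5 = (x_4 − 3)/5 = -19/24
Digits: (4, 4, 3, 4, 3).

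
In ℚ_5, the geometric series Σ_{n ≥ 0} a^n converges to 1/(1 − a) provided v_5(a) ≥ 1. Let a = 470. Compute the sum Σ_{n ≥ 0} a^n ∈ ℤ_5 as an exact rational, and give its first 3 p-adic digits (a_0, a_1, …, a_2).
Σ a^n = 1/(1 − a) = -1/469;  first 3 digits = (1, 4, 4)

v_5(a) = 1 ≥ 1, so the series converges in ℤ_5 to 1/(1 − a) = 1/(1 − 470) = -1/469. Expand this rational in ℤ_5: compute digits iteratively via d_i = x_i mod 5, x_{i+1} = (x_i − d_i)/5. The first 3 digits are (1, 4, 4).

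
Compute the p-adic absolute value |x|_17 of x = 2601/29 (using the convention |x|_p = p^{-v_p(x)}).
|2601/29|_17 = 1/289

Step 1 — compute v_17(x) by factoring powers of 17 out of the numerator and denominator: v_17(2601/29) = 2. Step 2 — apply |x|_p = p^{-v_p(x)} = 17^{-2} = 1/289.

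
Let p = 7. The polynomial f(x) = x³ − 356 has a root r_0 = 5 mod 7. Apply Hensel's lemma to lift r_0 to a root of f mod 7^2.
r_1 = 12 (mod 49)

Hensel: r_{i+1} = r_i − f(r_i)/f′(r_i) mod 7^{i+2}, where f′(x) = 3x². Iterate:
  r_0 = 5 (mod 7)
  r_1 = 12 (mod 49)
Final: r = 12 with f(r) ≡ 0 mod 7^2.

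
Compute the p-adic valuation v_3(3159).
v_3(3159) = 5

v_3(n) is the largest exponent k such that 3^k divides n. Factor out: 3159 = 3^5 · 13. (Sign doesn't affect v_p.) So v_3(3159) = 5.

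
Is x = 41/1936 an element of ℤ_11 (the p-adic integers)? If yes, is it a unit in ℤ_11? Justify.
x ∉ ℤ_11 (v_11(x) = -2 < 0)

ℤ_11 = {x ∈ ℚ_11 : v_11(x) ≥ 0} and ℤ_11^× = {x ∈ ℤ_11 : v_11(x) = 0}. Here v_11(41/1936) = v_11(num) − v_11(den) = -2; compare against these criteria.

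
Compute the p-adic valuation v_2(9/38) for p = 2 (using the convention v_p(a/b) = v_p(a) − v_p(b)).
v_2(9/38) = -1

Factor powers of 2 from the numerator and denominator of the reduced fraction: 9 = 2^0 · 9 and 38 = 2^1 · 19. Apply v_p(a/b) = v_p(a) − v_p(b): v_2(9/38) = 0 − 1 = -1.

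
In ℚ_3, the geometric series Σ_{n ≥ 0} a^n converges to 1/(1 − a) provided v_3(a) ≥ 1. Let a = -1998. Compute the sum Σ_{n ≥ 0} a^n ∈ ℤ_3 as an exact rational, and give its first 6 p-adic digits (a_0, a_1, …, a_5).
Σ a^n = 1/(1 − a) = 1/1999;  first 6 digits = (1, 0, 0, 1, 2, 0)

v_3(a) = 3 ≥ 1, so the series converges in ℤ_3 to 1/(1 − a) = 1/(1 − (-1998)) = 1/1999. Expand this rational in ℤ_3: compute digits iteratively via d_i = x_i mod 3, x_{i+1} = (x_i − d_i)/3. The first 6 digits are (1, 0, 0, 1, 2, 0).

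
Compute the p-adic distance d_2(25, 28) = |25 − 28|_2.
d_2(25, 28) = 1

Step 1 — x − y = 25 − 28 = -3. Step 2 — v_2(-3) = 0 (factor: -3 = −(2^0 · 3); the sign does not affect v_p). Step 3 — |x − y|_2 = 2^{0} = 1.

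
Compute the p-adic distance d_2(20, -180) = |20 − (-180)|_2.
d_2(20, -180) = 1/8

Step 1 — x − y = 20 − (-180) = 200. Step 2 — v_2(200) = 3 (factor: 200 = (2^3 · 25); the sign does not affect v_p). Step 3 — |x − y|_2 = 2^{-3} = 1/8.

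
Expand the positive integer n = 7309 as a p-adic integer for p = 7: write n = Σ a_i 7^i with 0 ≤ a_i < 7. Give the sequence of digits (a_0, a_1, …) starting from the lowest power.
(a_0, a_1, …) = (1, 1, 2, 0, 3)

Repeated division by 7 gives the digits low-to-high: 7309 = 1 + 1·7^1 + 2·7^2 + 3·7^4. Digit sequence: (1, 1, 2, 0, 3).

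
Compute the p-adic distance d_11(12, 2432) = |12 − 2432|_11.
d_11(12, 2432) = 1/121

Step 1 — x − y = 12 − 2432 = -2420. Step 2 — v_11(-2420) = 2 (factor: -2420 = −(11^2 · 20); the sign does not affect v_p). Step 3 — |x − y|_11 = 11^{-2} = 1/121.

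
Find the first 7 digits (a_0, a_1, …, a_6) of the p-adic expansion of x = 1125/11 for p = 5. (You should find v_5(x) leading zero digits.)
(a_0, …, a_6) = (0, 0, 0, 4, 3, 2, 4)

v_5(1125/11) = 3, so a_0 = ... = a_2 = 0. Factor out: x = 5^3 · u with u = 9/11 a unit in ℤ_5. Expand u iteratively via a_{v+i} = u_i mod 5, u_{i+1} = (u_i − a_{v+i})/5:
  u_0 = 9/11;  a_3 = 4;  u_1 = (u_0 − 4)/5 = -7/11
  u_1 = -7/11;  a_4 = 3;  u_2 = (u_1 − 3)/5 = -8/11
  u_2 = -8/11;  a_5 = 2;  u_3 = (u_2 − 2)/5 = -6/11
  u_3 = -6/11;  a_6 = 4;  u_4 = (u_3 − 4)/5 = -10/11
Digits: (0, 0, 0, 4, 3, 2, 4).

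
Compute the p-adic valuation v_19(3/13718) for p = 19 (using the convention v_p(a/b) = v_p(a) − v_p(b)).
v_19(3/13718) = -3

Factor powers of 19 from the numerator and denominator of the reduced fraction: 3 = 19^0 · 3 and 13718 = 19^3 · 2. Apply v_p(a/b) = v_p(a) − v_p(b): v_19(3/13718) = 0 − 3 = -3.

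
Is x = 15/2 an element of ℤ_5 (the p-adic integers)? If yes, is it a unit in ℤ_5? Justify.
x ∈ ℤ_5 but not a unit; v_5(x) = 1 > 0

ℤ_5 = {x ∈ ℚ_5 : v_5(x) ≥ 0} and ℤ_5^× = {x ∈ ℤ_5 : v_5(x) = 0}. Here v_5(15/2) = v_5(num) − v_5(den) = 1; compare against these criteria.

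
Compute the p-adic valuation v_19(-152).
v_19(-152) = 1

v_19(n) is the largest exponent k such that 19^k divides n. Factor out: -152 = -19^1 · 8. (Sign doesn't affect v_p.) So v_19(-152) = 1.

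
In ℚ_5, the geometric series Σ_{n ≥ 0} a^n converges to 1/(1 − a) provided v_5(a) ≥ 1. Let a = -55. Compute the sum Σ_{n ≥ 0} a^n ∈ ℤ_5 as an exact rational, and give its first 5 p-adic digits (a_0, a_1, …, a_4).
Σ a^n = 1/(1 − a) = 1/56;  first 5 digits = (1, 4, 3, 2, 4)

v_5(a) = 1 ≥ 1, so the series converges in ℤ_5 to 1/(1 − a) = 1/(1 − (-55)) = 1/56. Expand this rational in ℤ_5: compute digits iteratively via d_i = x_i mod 5, x_{i+1} = (x_i − d_i)/5. The first 5 digits are (1, 4, 3, 2, 4).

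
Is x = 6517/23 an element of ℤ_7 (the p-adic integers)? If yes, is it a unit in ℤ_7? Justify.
x ∈ ℤ_7 but not a unit; v_7(x) = 3 > 0

ℤ_7 = {x ∈ ℚ_7 : v_7(x) ≥ 0} and ℤ_7^× = {x ∈ ℤ_7 : v_7(x) = 0}. Here v_7(6517/23) = v_7(num) − v_7(den) = 3; compare against these criteria.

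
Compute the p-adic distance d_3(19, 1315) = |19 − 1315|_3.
d_3(19, 1315) = 1/81

Step 1 — x − y = 19 − 1315 = -1296. Step 2 — v_3(-1296) = 4 (factor: -1296 = −(3^4 · 16); the sign does not affect v_p). Step 3 — |x − y|_3 = 3^{-4} = 1/81.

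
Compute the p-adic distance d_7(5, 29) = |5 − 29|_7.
d_7(5, 29) = 1

Step 1 — x − y = 5 − 29 = -24. Step 2 — v_7(-24) = 0 (factor: -24 = −(7^0 · 24); the sign does not affect v_p). Step 3 — |x − y|_7 = 7^{0} = 1.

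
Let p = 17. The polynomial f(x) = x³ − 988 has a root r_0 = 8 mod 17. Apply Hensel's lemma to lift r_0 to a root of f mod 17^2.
r_1 = 161 (mod 289)

Hensel: r_{i+1} = r_i − f(r_i)/f′(r_i) mod 17^{i+2}, where f′(x) = 3x². Iterate:
  r_0 = 8 (mod 17)
  r_1 = 161 (mod 289)
Final: r = 161 with f(r) ≡ 0 mod 17^2.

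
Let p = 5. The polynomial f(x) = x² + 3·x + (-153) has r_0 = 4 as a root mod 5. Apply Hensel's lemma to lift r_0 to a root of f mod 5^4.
r_3 = 129 (mod 625)

Hensel: r_{i+1} = r_i − f(r_i)·(f′(r_i))^{-1} mod 5^{i+2}, f′(x) = 2x + 3. Iterate:
  r_0 = 4 (mod 5)
  r_1 = 4 (mod 25)
  r_2 = 4 (mod 125)
  r_3 = 129 (mod 625)
Final: r = 129 satisfies f(r) ≡ 0 mod 5^4.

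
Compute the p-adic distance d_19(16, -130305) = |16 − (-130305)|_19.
d_19(16, -130305) = 1/130321

Step 1 — x − y = 16 − (-130305) = 130321. Step 2 — v_19(130321) = 4 (factor: 130321 = (19^4 · 1); the sign does not affect v_p). Step 3 — |x − y|_19 = 19^{-4} = 1/130321.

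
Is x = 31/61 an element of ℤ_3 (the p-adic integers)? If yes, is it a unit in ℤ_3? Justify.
x ∈ ℤ_3^× (unit); v_3(x) = 0

ℤ_3 = {x ∈ ℚ_3 : v_3(x) ≥ 0} and ℤ_3^× = {x ∈ ℤ_3 : v_3(x) = 0}. Here v_3(31/61) = v_3(num) − v_3(den) = 0; compare against these criteria.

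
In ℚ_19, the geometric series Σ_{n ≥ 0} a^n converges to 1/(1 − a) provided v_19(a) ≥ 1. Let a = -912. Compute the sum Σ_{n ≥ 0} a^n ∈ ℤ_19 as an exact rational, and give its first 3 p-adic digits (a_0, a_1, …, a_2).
Σ a^n = 1/(1 − a) = 1/913;  first 3 digits = (1, 9, 2)

v_19(a) = 1 ≥ 1, so the series converges in ℤ_19 to 1/(1 − a) = 1/(1 − (-912)) = 1/913. Expand this rational in ℤ_19: compute digits iteratively via d_i = x_i mod 19, x_{i+1} = (x_i − d_i)/19. The first 3 digits are (1, 9, 2).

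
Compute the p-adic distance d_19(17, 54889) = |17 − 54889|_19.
d_19(17, 54889) = 1/6859

Step 1 — x − y = 17 − 54889 = -54872. Step 2 — v_19(-54872) = 3 (factor: -54872 = −(19^3 · 8); the sign does not affect v_p). Step 3 — |x − y|_19 = 19^{-3} = 1/6859.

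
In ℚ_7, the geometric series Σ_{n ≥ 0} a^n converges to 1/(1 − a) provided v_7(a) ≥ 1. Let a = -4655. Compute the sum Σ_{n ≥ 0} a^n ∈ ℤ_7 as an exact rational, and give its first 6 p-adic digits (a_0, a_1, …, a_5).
Σ a^n = 1/(1 − a) = 1/4656;  first 6 digits = (1, 0, 3, 0, 0, 1)

v_7(a) = 2 ≥ 1, so the series converges in ℤ_7 to 1/(1 − a) = 1/(1 − (-4655)) = 1/4656. Expand this rational in ℤ_7: compute digits iteratively via d_i = x_i mod 7, x_{i+1} = (x_i − d_i)/7. The first 6 digits are (1, 0, 3, 0, 0, 1).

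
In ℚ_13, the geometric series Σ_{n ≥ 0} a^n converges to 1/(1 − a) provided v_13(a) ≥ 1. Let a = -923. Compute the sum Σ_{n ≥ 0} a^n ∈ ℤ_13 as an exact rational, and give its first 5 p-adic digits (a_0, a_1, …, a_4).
Σ a^n = 1/(1 − a) = 1/924;  first 5 digits = (1, 7, 4, 2, 2)

v_13(a) = 1 ≥ 1, so the series converges in ℤ_13 to 1/(1 − a) = 1/(1 − (-923)) = 1/924. Expand this rational in ℤ_13: compute digits iteratively via d_i = x_i mod 13, x_{i+1} = (x_i − d_i)/13. The first 5 digits are (1, 7, 4, 2, 2).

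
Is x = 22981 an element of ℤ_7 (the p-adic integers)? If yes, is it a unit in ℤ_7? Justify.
x ∈ ℤ_7 but not a unit; v_7(x) = 3 > 0

ℤ_7 = {x ∈ ℚ_7 : v_7(x) ≥ 0} and ℤ_7^× = {x ∈ ℤ_7 : v_7(x) = 0}. Here v_7(22981) = v_7(num) − v_7(den) = 3; compare against these criteria.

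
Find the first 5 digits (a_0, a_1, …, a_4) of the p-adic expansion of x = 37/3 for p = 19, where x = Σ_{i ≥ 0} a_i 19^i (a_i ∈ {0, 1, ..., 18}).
(a_0, …, a_4) = (6, 13, 12, 12, 12)

v_19(37/3) = 0 (numerator and denominator both coprime to 19), so x ∈ ℤ_19^×. Compute digits iteratively via a_i = x_i mod 19, x_{i+1} = (x_i − a_i)/19, with x_0 = x:
  x_0 = 37/3;  a_0 = 6;  x_1 = (x_0 − 6)/19 = 1/3
  x_1 = 1/3;  a_1 = 13;  x_2 = (x_1 − 13)/19 = -2/3
  x_2 = -2/3;  a_2 = 12;  x_3 = (x_2 − 12)/19 = -2/3
  x_3 = -2/3;  a_3 = 12;  x_4 = (x_3 − 12)/19 = -2/3
  x_4 = -2/3;  a_4 = 12;  x_5 = (x_4 − 12)/19 = -2/3
Digits: (6, 13, 12, 12, 12).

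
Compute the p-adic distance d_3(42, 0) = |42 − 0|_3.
d_3(42, 0) = 1/3

Step 1 — x − y = 42 − 0 = 42. Step 2 — v_3(42) = 1 (factor: 42 = (3^1 · 14); the sign does not affect v_p). Step 3 — |x − y|_3 = 3^{-1} = 1/3.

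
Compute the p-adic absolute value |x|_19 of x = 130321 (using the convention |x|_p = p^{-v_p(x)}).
|130321|_19 = 1/130321

Step 1 — compute v_19(x) by factoring powers of 19 out of the numerator and denominator: v_19(130321) = 4. Step 2 — apply |x|_p = p^{-v_p(x)} = 19^{-4} = 1/130321.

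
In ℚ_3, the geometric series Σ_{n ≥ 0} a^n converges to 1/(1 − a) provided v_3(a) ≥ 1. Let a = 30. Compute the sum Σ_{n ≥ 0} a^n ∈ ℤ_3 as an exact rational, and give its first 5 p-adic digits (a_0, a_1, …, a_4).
Σ a^n = 1/(1 − a) = -1/29;  first 5 digits = (1, 1, 1, 2, 0)

v_3(a) = 1 ≥ 1, so the series converges in ℤ_3 to 1/(1 − a) = 1/(1 − 30) = -1/29. Expand this rational in ℤ_3: compute digits iteratively via d_i = x_i mod 3, x_{i+1} = (x_i − d_i)/3. The first 5 digits are (1, 1, 1, 2, 0).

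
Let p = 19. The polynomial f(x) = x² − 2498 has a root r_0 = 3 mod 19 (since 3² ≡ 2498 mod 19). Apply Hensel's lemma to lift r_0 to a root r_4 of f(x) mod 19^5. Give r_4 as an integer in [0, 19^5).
r_4 = 177729 (mod 2476099)

Hensel's recurrence: r_{i+1} = r_i − f(r_i)·(f′(r_i))^{-1} mod 19^{i+2}, with f′(x) = 2x. Iterate:
  r_0 = 3 (mod 19)
  r_1 = 117 (mod 361)
  r_2 = 6254 (mod 6859)
  r_3 = 47408 (mod 130321)
  r_4 = 177729 (mod 2476099)
Final: r_4 = 177729, and one checks f(r_4) ≡ 0 mod 19^5.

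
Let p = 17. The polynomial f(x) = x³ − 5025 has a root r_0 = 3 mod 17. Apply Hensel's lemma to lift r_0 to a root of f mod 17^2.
r_1 = 156 (mod 289)

Hensel: r_{i+1} = r_i − f(r_i)/f′(r_i) mod 17^{i+2}, where f′(x) = 3x². Iterate:
  r_0 = 3 (mod 17)
  r_1 = 156 (mod 289)
Final: r = 156 with f(r) ≡ 0 mod 17^2.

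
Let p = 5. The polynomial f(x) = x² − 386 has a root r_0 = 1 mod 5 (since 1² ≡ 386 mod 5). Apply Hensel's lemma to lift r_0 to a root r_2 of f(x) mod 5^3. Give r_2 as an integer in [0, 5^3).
r_2 = 56 (mod 125)

Hensel's recurrence: r_{i+1} = r_i − f(r_i)·(f′(r_i))^{-1} mod 5^{i+2}, with f′(x) = 2x. Iterate:
  r_0 = 1 (mod 5)
  r_1 = 6 (mod 25)
  r_2 = 56 (mod 125)
Final: r_2 = 56, and one checks f(r_2) ≡ 0 mod 5^3.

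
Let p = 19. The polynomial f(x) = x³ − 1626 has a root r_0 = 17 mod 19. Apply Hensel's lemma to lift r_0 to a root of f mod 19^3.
r_2 = 1879 (mod 6859)

Hensel: r_{i+1} = r_i − f(r_i)/f′(r_i) mod 19^{i+2}, where f′(x) = 3x². Iterate:
  r_0 = 17 (mod 19)
  r_1 = 74 (mod 361)
  r_2 = 1879 (mod 6859)
Final: r = 1879 with f(r) ≡ 0 mod 19^3.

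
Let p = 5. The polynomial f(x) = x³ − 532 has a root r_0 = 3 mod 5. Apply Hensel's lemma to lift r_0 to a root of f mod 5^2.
r_1 = 18 (mod 25)

Hensel: r_{i+1} = r_i − f(r_i)/f′(r_i) mod 5^{i+2}, where f′(x) = 3x². Iterate:
  r_0 = 3 (mod 5)
  r_1 = 18 (mod 25)
Final: r = 18 with f(r) ≡ 0 mod 5^2.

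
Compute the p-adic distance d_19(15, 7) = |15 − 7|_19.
d_19(15, 7) = 1

Step 1 — x − y = 15 − 7 = 8. Step 2 — v_19(8) = 0 (factor: 8 = (19^0 · 8); the sign does not affect v_p). Step 3 — |x − y|_19 = 19^{0} = 1.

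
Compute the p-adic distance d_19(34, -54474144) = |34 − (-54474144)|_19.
d_19(34, -54474144) = 1/2476099

Step 1 — x − y = 34 − (-54474144) = 54474178. Step 2 — v_19(54474178) = 5 (factor: 54474178 = (19^5 · 22); the sign does not affect v_p). Step 3 — |x − y|_19 = 19^{-5} = 1/2476099.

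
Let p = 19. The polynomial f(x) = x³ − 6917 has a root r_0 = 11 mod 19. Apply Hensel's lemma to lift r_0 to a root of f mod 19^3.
r_2 = 1360 (mod 6859)

Hensel: r_{i+1} = r_i − f(r_i)/f′(r_i) mod 19^{i+2}, where f′(x) = 3x². Iterate:
  r_0 = 11 (mod 19)
  r_1 = 277 (mod 361)
  r_2 = 1360 (mod 6859)
Final: r = 1360 with f(r) ≡ 0 mod 19^3.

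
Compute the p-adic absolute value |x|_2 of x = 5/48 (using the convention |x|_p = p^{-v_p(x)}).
|5/48|_2 = 16

Step 1 — compute v_2(x) by factoring powers of 2 out of the numerator and denominator: v_2(5/48) = -4. Step 2 — apply |x|_p = p^{-v_p(x)} = 2^{4} = 16.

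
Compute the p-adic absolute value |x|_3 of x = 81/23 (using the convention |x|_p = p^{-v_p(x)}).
|81/23|_3 = 1/81

Step 1 — compute v_3(x) by factoring powers of 3 out of the numerator and denominator: v_3(81/23) = 4. Step 2 — apply |x|_p = p^{-v_p(x)} = 3^{-4} = 1/81.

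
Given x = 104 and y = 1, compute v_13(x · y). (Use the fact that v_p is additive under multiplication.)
v_13(104) = 1

v_p(x) = 1 (factor: 104 = 13^1 · 8); v_p(y) = 0 (factor: 1 = 13^0 · 1). Additivity: v_p(xy) = v_p(x) + v_p(y) = 1 + 0 = 1. (Direct check: xy = 104 = 13^1 · (8).)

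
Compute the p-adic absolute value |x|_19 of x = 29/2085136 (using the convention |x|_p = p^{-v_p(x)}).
|29/2085136|_19 = 130321

Step 1 — compute v_19(x) by factoring powers of 19 out of the numerator and denominator: v_19(29/2085136) = -4. Step 2 — apply |x|_p = p^{-v_p(x)} = 19^{4} = 130321.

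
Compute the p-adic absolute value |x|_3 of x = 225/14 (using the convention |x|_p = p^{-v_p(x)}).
|225/14|_3 = 1/9

Step 1 — compute v_3(x) by factoring powers of 3 out of the numerator and denominator: v_3(225/14) = 2. Step 2 — apply |x|_p = p^{-v_p(x)} = 3^{-2} = 1/9.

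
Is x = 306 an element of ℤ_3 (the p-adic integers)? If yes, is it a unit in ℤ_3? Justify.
x ∈ ℤ_3 but not a unit; v_3(x) = 2 > 0

ℤ_3 = {x ∈ ℚ_3 : v_3(x) ≥ 0} and ℤ_3^× = {x ∈ ℤ_3 : v_3(x) = 0}. Here v_3(306) = v_3(num) − v_3(den) = 2; compare against these criteria.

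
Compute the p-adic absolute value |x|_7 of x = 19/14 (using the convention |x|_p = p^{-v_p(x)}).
|19/14|_7 = 7

Step 1 — compute v_7(x) by factoring powers of 7 out of the numerator and denominator: v_7(19/14) = -1. Step 2 — apply |x|_p = p^{-v_p(x)} = 7^{1} = 7.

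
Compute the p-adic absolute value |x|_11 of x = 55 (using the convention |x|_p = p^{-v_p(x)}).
|55|_11 = 1/11

Step 1 — compute v_11(x) by factoring powers of 11 out of the numerator and denominator: v_11(55) = 1. Step 2 — apply |x|_p = p^{-v_p(x)} = 11^{-1} = 1/11.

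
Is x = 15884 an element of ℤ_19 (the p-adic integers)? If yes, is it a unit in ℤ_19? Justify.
x ∈ ℤ_19 but not a unit; v_19(x) = 2 > 0

ℤ_19 = {x ∈ ℚ_19 : v_19(x) ≥ 0} and ℤ_19^× = {x ∈ ℤ_19 : v_19(x) = 0}. Here v_19(15884) = v_19(num) − v_19(den) = 2; compare against these criteria.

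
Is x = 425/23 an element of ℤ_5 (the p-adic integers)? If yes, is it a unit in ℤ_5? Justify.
x ∈ ℤ_5 but not a unit; v_5(x) = 2 > 0

ℤ_5 = {x ∈ ℚ_5 : v_5(x) ≥ 0} and ℤ_5^× = {x ∈ ℤ_5 : v_5(x) = 0}. Here v_5(425/23) = v_5(num) − v_5(den) = 2; compare against these criteria.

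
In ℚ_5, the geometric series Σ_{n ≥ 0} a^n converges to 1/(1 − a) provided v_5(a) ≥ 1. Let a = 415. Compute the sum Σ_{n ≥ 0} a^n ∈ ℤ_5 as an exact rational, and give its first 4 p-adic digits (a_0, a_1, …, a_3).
Σ a^n = 1/(1 − a) = -1/414;  first 4 digits = (1, 3, 0, 3)

v_5(a) = 1 ≥ 1, so the series converges in ℤ_5 to 1/(1 − a) = 1/(1 − 415) = -1/414. Expand this rational in ℤ_5: compute digits iteratively via d_i = x_i mod 5, x_{i+1} = (x_i − d_i)/5. The first 4 digits are (1, 3, 0, 3).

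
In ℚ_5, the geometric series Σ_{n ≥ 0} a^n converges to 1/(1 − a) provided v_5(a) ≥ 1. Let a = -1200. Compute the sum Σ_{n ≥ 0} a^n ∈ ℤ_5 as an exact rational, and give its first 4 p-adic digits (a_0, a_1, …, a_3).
Σ a^n = 1/(1 − a) = 1/1201;  first 4 digits = (1, 0, 2, 0)

v_5(a) = 2 ≥ 1, so the series converges in ℤ_5 to 1/(1 − a) = 1/(1 − (-1200)) = 1/1201. Expand this rational in ℤ_5: compute digits iteratively via d_i = x_i mod 5, x_{i+1} = (x_i − d_i)/5. The first 4 digits are (1, 0, 2, 0).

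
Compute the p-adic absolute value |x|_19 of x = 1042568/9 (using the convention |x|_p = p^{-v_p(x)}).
|1042568/9|_19 = 1/130321

Step 1 — compute v_19(x) by factoring powers of 19 out of the numerator and denominator: v_19(1042568/9) = 4. Step 2 — apply |x|_p = p^{-v_p(x)} = 19^{-4} = 1/130321.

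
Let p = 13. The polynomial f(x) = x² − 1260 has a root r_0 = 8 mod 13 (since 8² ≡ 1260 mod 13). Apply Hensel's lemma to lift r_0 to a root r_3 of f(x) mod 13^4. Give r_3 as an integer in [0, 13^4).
r_3 = 24630 (mod 28561)

Hensel's recurrence: r_{i+1} = r_i − f(r_i)·(f′(r_i))^{-1} mod 13^{i+2}, with f′(x) = 2x. Iterate:
  r_0 = 8 (mod 13)
  r_1 = 125 (mod 169)
  r_2 = 463 (mod 2197)
  r_3 = 24630 (mod 28561)
Final: r_3 = 24630, and one checks f(r_3) ≡ 0 mod 13^4.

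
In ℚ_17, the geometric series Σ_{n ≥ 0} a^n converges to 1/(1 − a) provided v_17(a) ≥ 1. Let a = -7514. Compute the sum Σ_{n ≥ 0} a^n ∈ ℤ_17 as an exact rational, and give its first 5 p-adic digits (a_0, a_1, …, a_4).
Σ a^n = 1/(1 − a) = 1/7515;  first 5 digits = (1, 0, 8, 15, 12)

v_17(a) = 2 ≥ 1, so the series converges in ℤ_17 to 1/(1 − a) = 1/(1 − (-7514)) = 1/7515. Expand this rational in ℤ_17: compute digits iteratively via d_i = x_i mod 17, x_{i+1} = (x_i − d_i)/17. The first 5 digits are (1, 0, 8, 15, 12).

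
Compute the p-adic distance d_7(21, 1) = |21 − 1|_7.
d_7(21, 1) = 1

Step 1 — x − y = 21 − 1 = 20. Step 2 — v_7(20) = 0 (factor: 20 = (7^0 · 20); the sign does not affect v_p). Step 3 — |x − y|_7 = 7^{0} = 1.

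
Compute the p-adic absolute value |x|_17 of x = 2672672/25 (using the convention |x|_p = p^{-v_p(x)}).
|2672672/25|_17 = 1/83521

Step 1 — compute v_17(x) by factoring powers of 17 out of the numerator and denominator: v_17(2672672/25) = 4. Step 2 — apply |x|_p = p^{-v_p(x)} = 17^{-4} = 1/83521.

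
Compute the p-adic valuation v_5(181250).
v_5(181250) = 5

v_5(n) is the largest exponent k such that 5^k divides n. Factor out: 181250 = 5^5 · 58. (Sign doesn't affect v_p.) So v_5(181250) = 5.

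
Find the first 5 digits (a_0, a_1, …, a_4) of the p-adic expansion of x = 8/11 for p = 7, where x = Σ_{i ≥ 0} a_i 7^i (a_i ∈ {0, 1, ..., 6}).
(a_0, …, a_4) = (2, 3, 4, 0, 5)

v_7(8/11) = 0 (numerator and denominator both coprime to 7), so x ∈ ℤ_7^×. Compute digits iteratively via a_i = x_i mod 7, x_{i+1} = (x_i − a_i)/7, with x_0 = x:
  x_0 = 8/11;  a_0 = 2;  x_1 = (x_0 − 2)/7 = -2/11
  x_1 = -2/11;  a_1 = 3;  x_2 = (x_1 − 3)/7 = -5/11
  x_2 = -5/11;  a_2 = 4;  x_3 = (x_2 − 4)/7 = -7/11
  x_3 = -7/11;  a_3 = 0;  x_4 = (x_3 − 0)/7 = -1/11
  x_4 = -1/11;  a_4 = 5;  x_5 = (x_4 − 5)/7 = -8/11
Digits: (2, 3, 4, 0, 5).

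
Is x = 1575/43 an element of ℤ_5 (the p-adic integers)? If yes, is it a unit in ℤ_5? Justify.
x ∈ ℤ_5 but not a unit; v_5(x) = 2 > 0

ℤ_5 = {x ∈ ℚ_5 : v_5(x) ≥ 0} and ℤ_5^× = {x ∈ ℤ_5 : v_5(x) = 0}. Here v_5(1575/43) = v_5(num) − v_5(den) = 2; compare against these criteria.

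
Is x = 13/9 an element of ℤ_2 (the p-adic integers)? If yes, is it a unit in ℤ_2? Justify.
x ∈ ℤ_2^× (unit); v_2(x) = 0

ℤ_2 = {x ∈ ℚ_2 : v_2(x) ≥ 0} and ℤ_2^× = {x ∈ ℤ_2 : v_2(x) = 0}. Here v_2(13/9) = v_2(num) − v_2(den) = 0; compare against these criteria.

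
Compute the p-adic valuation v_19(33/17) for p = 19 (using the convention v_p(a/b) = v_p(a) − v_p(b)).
v_19(33/17) = 0

Factor powers of 19 from the numerator and denominator of the reduced fraction: 33 = 19^0 · 33 and 17 = 19^0 · 17. Apply v_p(a/b) = v_p(a) − v_p(b): v_19(33/17) = 0 − 0 = 0.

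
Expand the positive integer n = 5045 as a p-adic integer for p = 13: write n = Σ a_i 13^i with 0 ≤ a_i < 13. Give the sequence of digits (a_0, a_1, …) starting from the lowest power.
(a_0, a_1, …) = (1, 11, 3, 2)

Repeated division by 13 gives the digits low-to-high: 5045 = 1 + 11·13^1 + 3·13^2 + 2·13^3. Digit sequence: (1, 11, 3, 2).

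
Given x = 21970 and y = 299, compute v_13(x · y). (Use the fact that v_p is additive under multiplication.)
v_13(6569030) = 4

v_p(x) = 3 (factor: 21970 = 13^3 · 10); v_p(y) = 1 (factor: 299 = 13^1 · 23). Additivity: v_p(xy) = v_p(x) + v_p(y) = 3 + 1 = 4. (Direct check: xy = 6569030 = 13^4 · (230).)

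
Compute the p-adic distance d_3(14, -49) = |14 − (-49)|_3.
d_3(14, -49) = 1/9

Step 1 — x − y = 14 − (-49) = 63. Step 2 — v_3(63) = 2 (factor: 63 = (3^2 · 7); the sign does not affect v_p). Step 3 — |x − y|_3 = 3^{-2} = 1/9.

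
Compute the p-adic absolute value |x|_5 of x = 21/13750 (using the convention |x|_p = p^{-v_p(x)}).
|21/13750|_5 = 625

Step 1 — compute v_5(x) by factoring powers of 5 out of the numerator and denominator: v_5(21/13750) = -4. Step 2 — apply |x|_p = p^{-v_p(x)} = 5^{4} = 625.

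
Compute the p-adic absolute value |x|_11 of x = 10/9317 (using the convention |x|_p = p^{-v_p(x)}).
|10/9317|_11 = 1331

Step 1 — compute v_11(x) by factoring powers of 11 out of the numerator and denominator: v_11(10/9317) = -3. Step 2 — apply |x|_p = p^{-v_p(x)} = 11^{3} = 1331.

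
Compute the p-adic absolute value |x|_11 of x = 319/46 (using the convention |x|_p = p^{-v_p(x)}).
|319/46|_11 = 1/11

Step 1 — compute v_11(x) by factoring powers of 11 out of the numerator and denominator: v_11(319/46) = 1. Step 2 — apply |x|_p = p^{-v_p(x)} = 11^{-1} = 1/11.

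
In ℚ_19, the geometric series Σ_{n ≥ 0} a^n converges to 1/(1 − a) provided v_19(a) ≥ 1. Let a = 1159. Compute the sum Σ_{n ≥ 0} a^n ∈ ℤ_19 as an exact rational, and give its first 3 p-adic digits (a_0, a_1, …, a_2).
Σ a^n = 1/(1 − a) = -1/1158;  first 3 digits = (1, 4, 0)

v_19(a) = 1 ≥ 1, so the series converges in ℤ_19 to 1/(1 − a) = 1/(1 − 1159) = -1/1158. Expand this rational in ℤ_19: compute digits iteratively via d_i = x_i mod 19, x_{i+1} = (x_i − d_i)/19. The first 3 digits are (1, 4, 0).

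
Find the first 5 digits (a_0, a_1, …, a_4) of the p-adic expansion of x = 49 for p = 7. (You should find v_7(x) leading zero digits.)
(a_0, …, a_4) = (0, 0, 1, 0, 0)

v_7(49) = 2, so a_0 = ... = a_1 = 0. Factor out: x = 7^2 · u with u = 1 a unit in ℤ_7. Expand u iteratively via a_{v+i} = u_i mod 7, u_{i+1} = (u_i − a_{v+i})/7:
  u_0 = 1;  a_2 = 1;  u_1 = (u_0 − 1)/7 = 0
  u_1 = 0;  a_3 = 0;  u_2 = (u_1 − 0)/7 = 0
  u_2 = 0;  a_4 = 0;  u_3 = (u_2 − 0)/7 = 0
Digits: (0, 0, 1, 0, 0).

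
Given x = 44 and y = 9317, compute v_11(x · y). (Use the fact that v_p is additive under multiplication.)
v_11(409948) = 4

v_p(x) = 1 (factor: 44 = 11^1 · 4); v_p(y) = 3 (factor: 9317 = 11^3 · 7). Additivity: v_p(xy) = v_p(x) + v_p(y) = 1 + 3 = 4. (Direct check: xy = 409948 = 11^4 · (28).)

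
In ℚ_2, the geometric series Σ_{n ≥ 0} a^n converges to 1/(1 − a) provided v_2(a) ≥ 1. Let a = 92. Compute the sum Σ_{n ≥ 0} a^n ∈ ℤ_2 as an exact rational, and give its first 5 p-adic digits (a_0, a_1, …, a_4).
Σ a^n = 1/(1 − a) = -1/91;  first 5 digits = (1, 0, 1, 1, 0)

v_2(a) = 2 ≥ 1, so the series converges in ℤ_2 to 1/(1 − a) = 1/(1 − 92) = -1/91. Expand this rational in ℤ_2: compute digits iteratively via d_i = x_i mod 2, x_{i+1} = (x_i − d_i)/2. The first 5 digits are (1, 0, 1, 1, 0).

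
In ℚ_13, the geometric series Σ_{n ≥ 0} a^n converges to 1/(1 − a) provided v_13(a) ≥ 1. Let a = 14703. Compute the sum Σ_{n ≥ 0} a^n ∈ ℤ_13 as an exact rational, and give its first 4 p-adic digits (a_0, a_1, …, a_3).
Σ a^n = 1/(1 − a) = -1/14702;  first 4 digits = (1, 0, 9, 6)

v_13(a) = 2 ≥ 1, so the series converges in ℤ_13 to 1/(1 − a) = 1/(1 − 14703) = -1/14702. Expand this rational in ℤ_13: compute digits iteratively via d_i = x_i mod 13, x_{i+1} = (x_i − d_i)/13. The first 4 digits are (1, 0, 9, 6).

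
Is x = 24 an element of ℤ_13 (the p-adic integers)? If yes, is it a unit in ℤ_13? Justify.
x ∈ ℤ_13^× (unit); v_13(x) = 0

ℤ_13 = {x ∈ ℚ_13 : v_13(x) ≥ 0} and ℤ_13^× = {x ∈ ℤ_13 : v_13(x) = 0}. Here v_13(24) = v_13(num) − v_13(den) = 0; compare against these criteria.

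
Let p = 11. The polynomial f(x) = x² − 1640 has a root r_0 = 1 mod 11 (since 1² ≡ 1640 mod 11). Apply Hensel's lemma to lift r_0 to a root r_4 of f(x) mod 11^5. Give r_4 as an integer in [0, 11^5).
r_4 = 65495 (mod 161051)

Hensel's recurrence: r_{i+1} = r_i − f(r_i)·(f′(r_i))^{-1} mod 11^{i+2}, with f′(x) = 2x. Iterate:
  r_0 = 1 (mod 11)
  r_1 = 34 (mod 121)
  r_2 = 276 (mod 1331)
  r_3 = 6931 (mod 14641)
  r_4 = 65495 (mod 161051)
Final: r_4 = 65495, and one checks f(r_4) ≡ 0 mod 11^5.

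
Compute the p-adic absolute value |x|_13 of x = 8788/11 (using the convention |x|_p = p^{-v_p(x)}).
|8788/11|_13 = 1/2197

Step 1 — compute v_13(x) by factoring powers of 13 out of the numerator and denominator: v_13(8788/11) = 3. Step 2 — apply |x|_p = p^{-v_p(x)} = 13^{-3} = 1/2197.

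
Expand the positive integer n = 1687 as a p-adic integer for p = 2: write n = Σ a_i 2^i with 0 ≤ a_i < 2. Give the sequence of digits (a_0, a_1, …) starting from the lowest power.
(a_0, a_1, …) = (1, 1, 1, 0, 1, 0, 0, 1, 0, 1, 1)

Repeated division by 2 gives the digits low-to-high: 1687 = 1 + 1·2^1 + 1·2^2 + 1·2^4 + 1·2^7 + 1·2^9 + 1·2^10. Digit sequence: (1, 1, 1, 0, 1, 0, 0, 1, 0, 1, 1).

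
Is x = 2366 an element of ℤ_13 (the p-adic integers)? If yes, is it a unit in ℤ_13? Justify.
x ∈ ℤ_13 but not a unit; v_13(x) = 2 > 0

ℤ_13 = {x ∈ ℚ_13 : v_13(x) ≥ 0} and ℤ_13^× = {x ∈ ℤ_13 : v_13(x) = 0}. Here v_13(2366) = v_13(num) − v_13(den) = 2; compare against these criteria.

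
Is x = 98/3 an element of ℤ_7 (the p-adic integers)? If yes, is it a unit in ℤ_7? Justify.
x ∈ ℤ_7 but not a unit; v_7(x) = 2 > 0

ℤ_7 = {x ∈ ℚ_7 : v_7(x) ≥ 0} and ℤ_7^× = {x ∈ ℤ_7 : v_7(x) = 0}. Here v_7(98/3) = v_7(num) − v_7(den) = 2; compare against these criteria.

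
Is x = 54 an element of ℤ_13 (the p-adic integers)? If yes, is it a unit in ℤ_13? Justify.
x ∈ ℤ_13^× (unit); v_13(x) = 0

ℤ_13 = {x ∈ ℚ_13 : v_13(x) ≥ 0} and ℤ_13^× = {x ∈ ℤ_13 : v_13(x) = 0}. Here v_13(54) = v_13(num) − v_13(den) = 0; compare against these criteria.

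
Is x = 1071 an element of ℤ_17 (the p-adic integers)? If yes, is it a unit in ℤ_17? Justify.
x ∈ ℤ_17 but not a unit; v_17(x) = 1 > 0

ℤ_17 = {x ∈ ℚ_17 : v_17(x) ≥ 0} and ℤ_17^× = {x ∈ ℤ_17 : v_17(x) = 0}. Here v_17(1071) = v_17(num) − v_17(den) = 1; compare against these criteria.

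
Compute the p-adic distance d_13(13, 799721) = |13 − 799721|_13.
d_13(13, 799721) = 1/28561

Step 1 — x − y = 13 − 799721 = -799708. Step 2 — v_13(-799708) = 4 (factor: -799708 = −(13^4 · 28); the sign does not affect v_p). Step 3 — |x − y|_13 = 13^{-4} = 1/28561.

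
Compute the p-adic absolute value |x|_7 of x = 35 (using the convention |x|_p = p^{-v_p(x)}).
|35|_7 = 1/7

Step 1 — compute v_7(x) by factoring powers of 7 out of the numerator and denominator: v_7(35) = 1. Step 2 — apply |x|_p = p^{-v_p(x)} = 7^{-1} = 1/7.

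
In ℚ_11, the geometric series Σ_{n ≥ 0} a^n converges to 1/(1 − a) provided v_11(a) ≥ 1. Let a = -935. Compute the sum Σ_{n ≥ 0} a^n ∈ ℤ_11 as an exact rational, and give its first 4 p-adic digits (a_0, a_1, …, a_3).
Σ a^n = 1/(1 − a) = 1/936;  first 4 digits = (1, 3, 1, 1)

v_11(a) = 1 ≥ 1, so the series converges in ℤ_11 to 1/(1 − a) = 1/(1 − (-935)) = 1/936. Expand this rational in ℤ_11: compute digits iteratively via d_i = x_i mod 11, x_{i+1} = (x_i − d_i)/11. The first 4 digits are (1, 3, 1, 1).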